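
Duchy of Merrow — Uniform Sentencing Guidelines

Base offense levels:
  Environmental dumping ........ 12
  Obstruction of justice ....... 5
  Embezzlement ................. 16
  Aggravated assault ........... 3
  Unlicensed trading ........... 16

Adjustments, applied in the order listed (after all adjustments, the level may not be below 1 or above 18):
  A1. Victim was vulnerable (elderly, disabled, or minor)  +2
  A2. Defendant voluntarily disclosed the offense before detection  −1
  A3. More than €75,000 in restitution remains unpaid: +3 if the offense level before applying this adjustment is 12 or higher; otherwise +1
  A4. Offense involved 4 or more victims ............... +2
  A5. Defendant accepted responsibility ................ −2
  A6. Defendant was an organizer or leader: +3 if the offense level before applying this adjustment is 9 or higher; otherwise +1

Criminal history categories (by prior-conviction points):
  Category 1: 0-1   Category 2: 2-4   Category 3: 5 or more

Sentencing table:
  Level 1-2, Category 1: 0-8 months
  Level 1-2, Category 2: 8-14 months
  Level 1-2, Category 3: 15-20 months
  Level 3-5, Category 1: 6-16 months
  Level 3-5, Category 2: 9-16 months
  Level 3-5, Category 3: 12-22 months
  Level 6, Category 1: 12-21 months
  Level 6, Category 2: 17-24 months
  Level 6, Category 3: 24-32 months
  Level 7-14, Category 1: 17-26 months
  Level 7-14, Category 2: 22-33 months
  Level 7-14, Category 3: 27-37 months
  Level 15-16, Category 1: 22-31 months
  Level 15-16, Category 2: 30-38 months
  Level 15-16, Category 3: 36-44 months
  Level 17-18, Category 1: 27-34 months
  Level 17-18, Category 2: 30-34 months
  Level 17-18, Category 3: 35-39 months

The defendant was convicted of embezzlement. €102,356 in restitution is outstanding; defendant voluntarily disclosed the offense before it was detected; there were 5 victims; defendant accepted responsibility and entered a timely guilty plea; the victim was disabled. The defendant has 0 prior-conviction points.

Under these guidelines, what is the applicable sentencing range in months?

Base offense level for embezzlement: 16.
A1 applies: 16 + 2 = 18.
A2 applies: 18 − 1 = 17.
A3 applies (level before this adjustment is 17 ≥ 12, so +3): 17 + 3 = 20.
A4 applies: 20 + 2 = 22.
A5 applies: 22 − 2 = 20.
A6 does not apply.
Level 20 exceeds the maximum of 18; capped at 18.
Final offense level: 18.
Criminal history: 0 prior points → Category 1 (0-1).
Level 18 falls in the 17-18 band.
Grid: Level 17-18 × Category 1 = 27-34 months.

27-34 months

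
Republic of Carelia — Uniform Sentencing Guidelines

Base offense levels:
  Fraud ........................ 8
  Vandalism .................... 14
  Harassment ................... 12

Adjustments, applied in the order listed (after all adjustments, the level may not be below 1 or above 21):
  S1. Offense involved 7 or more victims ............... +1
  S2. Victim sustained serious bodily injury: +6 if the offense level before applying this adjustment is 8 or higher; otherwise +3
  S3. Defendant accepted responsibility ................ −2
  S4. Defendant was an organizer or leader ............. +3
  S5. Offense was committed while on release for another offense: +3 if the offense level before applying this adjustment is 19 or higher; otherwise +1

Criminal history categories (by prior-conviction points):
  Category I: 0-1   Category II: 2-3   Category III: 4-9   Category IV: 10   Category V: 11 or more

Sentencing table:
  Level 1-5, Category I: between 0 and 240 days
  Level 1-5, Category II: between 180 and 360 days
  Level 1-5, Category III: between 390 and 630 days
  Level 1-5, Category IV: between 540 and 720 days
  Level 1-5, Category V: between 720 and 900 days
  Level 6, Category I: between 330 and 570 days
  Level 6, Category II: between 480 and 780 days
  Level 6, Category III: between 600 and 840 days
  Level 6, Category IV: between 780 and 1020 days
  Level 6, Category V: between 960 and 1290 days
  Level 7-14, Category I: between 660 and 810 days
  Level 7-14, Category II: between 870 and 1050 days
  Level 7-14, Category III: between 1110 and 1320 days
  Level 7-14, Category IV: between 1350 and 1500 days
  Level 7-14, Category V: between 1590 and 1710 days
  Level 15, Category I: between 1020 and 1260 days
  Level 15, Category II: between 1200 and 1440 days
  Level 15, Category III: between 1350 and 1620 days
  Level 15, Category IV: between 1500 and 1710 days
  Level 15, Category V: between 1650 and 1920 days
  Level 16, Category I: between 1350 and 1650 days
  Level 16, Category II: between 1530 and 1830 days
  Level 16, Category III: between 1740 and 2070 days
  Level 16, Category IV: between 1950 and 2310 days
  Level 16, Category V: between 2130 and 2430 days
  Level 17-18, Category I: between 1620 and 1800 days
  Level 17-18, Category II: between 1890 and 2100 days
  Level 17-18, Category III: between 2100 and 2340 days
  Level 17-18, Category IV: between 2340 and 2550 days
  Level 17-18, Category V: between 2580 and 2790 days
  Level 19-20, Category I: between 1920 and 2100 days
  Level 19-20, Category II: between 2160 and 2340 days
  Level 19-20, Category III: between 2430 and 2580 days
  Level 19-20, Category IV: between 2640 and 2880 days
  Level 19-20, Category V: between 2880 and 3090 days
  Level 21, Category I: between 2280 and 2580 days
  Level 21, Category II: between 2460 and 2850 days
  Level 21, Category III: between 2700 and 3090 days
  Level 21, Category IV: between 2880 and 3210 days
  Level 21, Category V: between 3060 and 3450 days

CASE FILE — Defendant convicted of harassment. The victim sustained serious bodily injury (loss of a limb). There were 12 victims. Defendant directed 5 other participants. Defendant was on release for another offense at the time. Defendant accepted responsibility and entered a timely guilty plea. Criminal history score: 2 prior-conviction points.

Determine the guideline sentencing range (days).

2460-2850 days

Base offense level for harassment: 12.
S1 applies: 12 + 1 = 13.
S2 applies (level before this adjustment is 13 ≥ 8, so +6): 13 + 6 = 19.
S3 applies: 19 − 2 = 17.
S4 applies: 17 + 3 = 20.
S5 applies (level before this adjustment is 20 ≥ 19, so +3): 20 + 3 = 23.
Level 23 exceeds the maximum of 21; capped at 21.
Final offense level: 21.
Criminal history: 2 prior points → Category II (2-3).
Level 21 falls in the 21 band.
Grid: Level 21 × Category II = 2460-2850 days.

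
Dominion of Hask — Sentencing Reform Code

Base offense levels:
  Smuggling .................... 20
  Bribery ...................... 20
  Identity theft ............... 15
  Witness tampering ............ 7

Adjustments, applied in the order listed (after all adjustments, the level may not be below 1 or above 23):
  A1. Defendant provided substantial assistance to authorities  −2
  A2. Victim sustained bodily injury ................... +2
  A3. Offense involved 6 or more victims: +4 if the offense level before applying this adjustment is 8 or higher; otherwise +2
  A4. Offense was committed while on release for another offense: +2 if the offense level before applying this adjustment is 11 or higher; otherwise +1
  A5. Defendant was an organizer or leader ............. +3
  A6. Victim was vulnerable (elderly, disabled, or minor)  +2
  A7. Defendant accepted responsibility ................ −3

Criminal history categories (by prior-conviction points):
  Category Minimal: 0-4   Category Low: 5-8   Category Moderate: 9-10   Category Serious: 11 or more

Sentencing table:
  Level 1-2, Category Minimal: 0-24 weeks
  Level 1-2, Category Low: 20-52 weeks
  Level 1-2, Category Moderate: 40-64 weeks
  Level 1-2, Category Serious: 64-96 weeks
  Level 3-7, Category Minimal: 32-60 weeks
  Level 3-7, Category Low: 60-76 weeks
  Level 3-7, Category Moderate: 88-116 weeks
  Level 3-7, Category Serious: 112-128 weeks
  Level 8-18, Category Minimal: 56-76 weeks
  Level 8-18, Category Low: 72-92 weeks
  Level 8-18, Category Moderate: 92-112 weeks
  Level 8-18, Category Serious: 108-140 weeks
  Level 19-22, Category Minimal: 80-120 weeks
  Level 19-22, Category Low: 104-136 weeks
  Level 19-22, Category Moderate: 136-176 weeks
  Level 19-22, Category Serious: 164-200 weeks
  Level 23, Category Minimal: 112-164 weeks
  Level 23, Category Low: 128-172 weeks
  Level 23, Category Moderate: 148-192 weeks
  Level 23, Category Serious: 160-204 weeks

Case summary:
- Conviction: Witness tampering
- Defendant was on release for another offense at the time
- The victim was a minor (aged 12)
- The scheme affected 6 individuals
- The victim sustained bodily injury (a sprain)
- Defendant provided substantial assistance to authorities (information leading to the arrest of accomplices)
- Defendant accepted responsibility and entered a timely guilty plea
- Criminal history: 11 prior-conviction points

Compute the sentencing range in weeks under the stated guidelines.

Base offense level for witness tampering: 7.
A1 applies: 7 − 2 = 5.
A2 applies: 5 + 2 = 7.
A3 applies (level before this adjustment is 7 < 8, so +2): 7 + 2 = 9.
A4 applies (level before this adjustment is 9 < 11, so +1): 9 + 1 = 10.
A6 applies: 10 + 2 = 12.
A7 applies: 12 − 3 = 9.
Final offense level: 9.
Criminal history: 11 prior points → Category Serious (11+).
Level 9 falls in the 8-18 band.
Grid: Level 8-18 × Category Serious = 108-140 weeks.

108-140 weeks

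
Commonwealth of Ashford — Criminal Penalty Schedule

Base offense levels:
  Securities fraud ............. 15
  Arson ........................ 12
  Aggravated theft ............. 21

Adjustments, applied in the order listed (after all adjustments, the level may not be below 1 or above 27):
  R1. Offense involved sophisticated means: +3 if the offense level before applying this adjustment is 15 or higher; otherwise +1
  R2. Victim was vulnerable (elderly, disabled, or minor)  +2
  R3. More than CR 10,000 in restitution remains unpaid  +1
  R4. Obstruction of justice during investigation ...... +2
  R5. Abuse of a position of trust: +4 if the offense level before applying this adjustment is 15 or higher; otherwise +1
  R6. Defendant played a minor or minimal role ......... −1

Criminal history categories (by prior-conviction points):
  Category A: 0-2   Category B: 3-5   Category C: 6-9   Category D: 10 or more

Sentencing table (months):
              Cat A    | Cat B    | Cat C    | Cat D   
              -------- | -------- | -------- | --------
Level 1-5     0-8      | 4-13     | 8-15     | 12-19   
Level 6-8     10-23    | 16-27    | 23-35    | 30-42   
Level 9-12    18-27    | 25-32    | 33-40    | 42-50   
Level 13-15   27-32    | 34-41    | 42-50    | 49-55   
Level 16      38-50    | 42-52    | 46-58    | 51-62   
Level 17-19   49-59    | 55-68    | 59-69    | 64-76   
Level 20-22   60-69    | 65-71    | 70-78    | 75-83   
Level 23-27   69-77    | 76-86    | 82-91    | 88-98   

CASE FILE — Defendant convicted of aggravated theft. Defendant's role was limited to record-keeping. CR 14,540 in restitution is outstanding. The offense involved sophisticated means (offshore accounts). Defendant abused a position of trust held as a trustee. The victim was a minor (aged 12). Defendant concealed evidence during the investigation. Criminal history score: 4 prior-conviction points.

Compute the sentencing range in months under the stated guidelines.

Base offense level for aggravated theft: 21.
R1 applies (level before this adjustment is 21 ≥ 15, so +3): 21 + 3 = 24.
R2 applies: 24 + 2 = 26.
R3 applies: 26 + 1 = 27.
R4 applies: 27 + 2 = 29.
R5 applies (level before this adjustment is 29 ≥ 15, so +4): 29 + 4 = 33.
R6 applies: 33 − 1 = 32.
Level 32 exceeds the maximum of 27; capped at 27.
Final offense level: 27.
Criminal history: 4 prior points → Category B (3-5).
Level 27 falls in the 23-27 band.
Grid: Level 23-27 × Category B = 76-86 months.

76-86 months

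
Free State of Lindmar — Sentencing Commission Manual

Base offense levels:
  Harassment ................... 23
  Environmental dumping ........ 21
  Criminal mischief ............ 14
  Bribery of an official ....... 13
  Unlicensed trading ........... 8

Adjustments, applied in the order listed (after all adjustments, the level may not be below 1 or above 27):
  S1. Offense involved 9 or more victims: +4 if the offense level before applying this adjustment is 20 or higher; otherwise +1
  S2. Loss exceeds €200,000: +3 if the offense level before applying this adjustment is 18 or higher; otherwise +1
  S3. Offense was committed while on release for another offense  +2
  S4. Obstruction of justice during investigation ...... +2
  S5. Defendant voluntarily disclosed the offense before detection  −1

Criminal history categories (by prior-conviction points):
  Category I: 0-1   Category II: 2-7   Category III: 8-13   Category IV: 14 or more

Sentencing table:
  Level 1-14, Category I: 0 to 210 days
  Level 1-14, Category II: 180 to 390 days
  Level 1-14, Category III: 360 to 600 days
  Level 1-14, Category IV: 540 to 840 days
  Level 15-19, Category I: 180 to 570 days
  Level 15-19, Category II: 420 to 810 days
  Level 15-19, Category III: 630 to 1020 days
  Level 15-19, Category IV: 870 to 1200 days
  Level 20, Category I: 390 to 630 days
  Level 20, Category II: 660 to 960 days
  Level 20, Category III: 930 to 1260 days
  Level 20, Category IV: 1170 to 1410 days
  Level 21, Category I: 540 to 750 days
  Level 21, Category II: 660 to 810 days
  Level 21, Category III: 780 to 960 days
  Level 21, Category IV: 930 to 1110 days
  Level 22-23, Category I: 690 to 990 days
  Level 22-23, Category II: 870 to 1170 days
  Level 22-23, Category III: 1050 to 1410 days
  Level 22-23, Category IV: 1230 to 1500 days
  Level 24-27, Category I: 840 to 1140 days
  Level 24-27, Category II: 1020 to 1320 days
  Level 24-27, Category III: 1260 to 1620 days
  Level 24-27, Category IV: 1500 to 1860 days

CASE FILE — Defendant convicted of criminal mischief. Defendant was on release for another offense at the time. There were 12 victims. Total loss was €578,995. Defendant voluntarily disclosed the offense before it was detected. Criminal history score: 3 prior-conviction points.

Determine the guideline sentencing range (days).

Base offense level for criminal mischief: 14.
S1 applies (level before this adjustment is 14 < 20, so +1): 14 + 1 = 15.
S2 applies (level before this adjustment is 15 < 18, so +1): 15 + 1 = 16.
S3 applies: 16 + 2 = 18.
S4 does not apply.
S5 applies: 18 − 1 = 17.
Final offense level: 17.
Criminal history: 3 prior points → Category II (2-7).
Level 17 falls in the 15-19 band.
Grid: Level 15-19 × Category II = 420-810 days.

420-810 days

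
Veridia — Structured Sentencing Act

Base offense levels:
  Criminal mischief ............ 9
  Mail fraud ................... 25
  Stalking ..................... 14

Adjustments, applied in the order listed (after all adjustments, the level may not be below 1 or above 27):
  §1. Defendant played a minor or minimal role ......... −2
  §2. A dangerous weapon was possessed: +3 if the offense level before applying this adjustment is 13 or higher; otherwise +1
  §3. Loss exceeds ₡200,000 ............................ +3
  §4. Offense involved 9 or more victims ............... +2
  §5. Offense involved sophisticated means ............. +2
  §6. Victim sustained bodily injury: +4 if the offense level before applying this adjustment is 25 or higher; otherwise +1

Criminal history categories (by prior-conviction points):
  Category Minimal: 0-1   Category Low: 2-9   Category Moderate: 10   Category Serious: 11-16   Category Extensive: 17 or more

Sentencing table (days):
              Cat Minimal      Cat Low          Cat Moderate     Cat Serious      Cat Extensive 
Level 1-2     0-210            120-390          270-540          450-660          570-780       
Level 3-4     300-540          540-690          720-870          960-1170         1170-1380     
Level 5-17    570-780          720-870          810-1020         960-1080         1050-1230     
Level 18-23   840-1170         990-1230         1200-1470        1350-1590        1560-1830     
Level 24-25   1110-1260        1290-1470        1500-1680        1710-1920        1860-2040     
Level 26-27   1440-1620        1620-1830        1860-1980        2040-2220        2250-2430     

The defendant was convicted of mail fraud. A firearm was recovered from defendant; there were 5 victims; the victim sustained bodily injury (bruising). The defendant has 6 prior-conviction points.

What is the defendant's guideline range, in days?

Base offense level for mail fraud: 25.
§1 does not apply.
§2 applies (level before this adjustment is 25 ≥ 13, so +3): 25 + 3 = 28.
§3 does not apply.
§5 does not apply.
§6 applies (level before this adjustment is 28 ≥ 25, so +4): 28 + 4 = 32.
Level 32 exceeds the maximum of 27; capped at 27.
Final offense level: 27.
Criminal history: 6 prior points → Category Low (2-9).
Level 27 falls in the 26-27 band.
Grid: Level 26-27 × Category Low = 1620-1830 days.

1620-1830 days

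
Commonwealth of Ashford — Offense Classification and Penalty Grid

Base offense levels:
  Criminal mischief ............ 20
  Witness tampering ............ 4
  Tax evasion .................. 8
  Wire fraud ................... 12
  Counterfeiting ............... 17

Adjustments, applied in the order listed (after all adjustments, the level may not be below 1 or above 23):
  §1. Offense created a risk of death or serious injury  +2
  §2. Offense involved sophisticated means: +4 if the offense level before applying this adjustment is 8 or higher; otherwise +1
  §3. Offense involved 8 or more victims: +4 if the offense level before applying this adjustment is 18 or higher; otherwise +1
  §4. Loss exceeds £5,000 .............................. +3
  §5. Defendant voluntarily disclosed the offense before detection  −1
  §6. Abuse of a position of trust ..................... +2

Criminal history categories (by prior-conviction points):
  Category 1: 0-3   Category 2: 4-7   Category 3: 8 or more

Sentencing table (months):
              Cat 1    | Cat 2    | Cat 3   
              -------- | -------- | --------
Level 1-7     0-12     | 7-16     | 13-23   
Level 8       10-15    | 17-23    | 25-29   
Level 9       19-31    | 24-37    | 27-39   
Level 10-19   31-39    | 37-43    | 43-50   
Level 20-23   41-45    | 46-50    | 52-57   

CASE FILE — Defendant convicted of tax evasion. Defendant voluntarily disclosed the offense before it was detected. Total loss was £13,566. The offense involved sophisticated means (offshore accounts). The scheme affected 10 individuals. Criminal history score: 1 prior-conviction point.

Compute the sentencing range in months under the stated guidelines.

31-39 months

Base offense level for tax evasion: 8.
§2 applies (level before this adjustment is 8 ≥ 8, so +4): 8 + 4 = 12.
§3 applies (level before this adjustment is 12 < 18, so +1): 12 + 1 = 13.
§4 applies: 13 + 3 = 16.
§5 applies: 16 − 1 = 15.
Final offense level: 15.
Criminal history: 1 prior point → Category 1 (0-3).
Level 15 falls in the 10-19 band.
Grid: Level 10-19 × Category 1 = 31-39 months.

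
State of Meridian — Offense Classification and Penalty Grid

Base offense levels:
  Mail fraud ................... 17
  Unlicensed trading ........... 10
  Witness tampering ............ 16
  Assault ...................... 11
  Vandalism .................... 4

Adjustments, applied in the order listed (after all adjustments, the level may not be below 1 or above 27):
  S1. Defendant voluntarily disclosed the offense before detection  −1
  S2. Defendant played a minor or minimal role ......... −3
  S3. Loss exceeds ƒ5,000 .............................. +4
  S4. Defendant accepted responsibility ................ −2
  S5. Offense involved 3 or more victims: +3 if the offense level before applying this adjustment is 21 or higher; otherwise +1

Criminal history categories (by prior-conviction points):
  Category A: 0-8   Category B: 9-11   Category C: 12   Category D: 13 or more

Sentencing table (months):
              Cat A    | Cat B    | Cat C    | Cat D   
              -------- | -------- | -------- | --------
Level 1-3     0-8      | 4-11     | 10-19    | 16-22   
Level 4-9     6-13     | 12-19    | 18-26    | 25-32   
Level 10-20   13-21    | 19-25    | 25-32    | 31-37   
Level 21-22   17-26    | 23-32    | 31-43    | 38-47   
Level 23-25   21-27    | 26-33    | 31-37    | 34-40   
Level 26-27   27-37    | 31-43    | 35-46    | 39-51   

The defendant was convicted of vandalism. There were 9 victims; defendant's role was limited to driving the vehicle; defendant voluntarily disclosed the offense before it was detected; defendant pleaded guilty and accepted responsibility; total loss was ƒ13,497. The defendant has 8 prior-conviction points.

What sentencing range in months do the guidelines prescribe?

0-8 months

Base offense level for vandalism: 4.
S1 applies: 4 − 1 = 3.
S2 applies: 3 − 3 = 0.
S3 applies: 0 + 4 = 4.
S4 applies: 4 − 2 = 2.
S5 applies (level before this adjustment is 2 < 21, so +1): 2 + 1 = 3.
Final offense level: 3.
Criminal history: 8 prior points → Category A (0-8).
Level 3 falls in the 1-3 band.
Grid: Level 1-3 × Category A = 0-8 months.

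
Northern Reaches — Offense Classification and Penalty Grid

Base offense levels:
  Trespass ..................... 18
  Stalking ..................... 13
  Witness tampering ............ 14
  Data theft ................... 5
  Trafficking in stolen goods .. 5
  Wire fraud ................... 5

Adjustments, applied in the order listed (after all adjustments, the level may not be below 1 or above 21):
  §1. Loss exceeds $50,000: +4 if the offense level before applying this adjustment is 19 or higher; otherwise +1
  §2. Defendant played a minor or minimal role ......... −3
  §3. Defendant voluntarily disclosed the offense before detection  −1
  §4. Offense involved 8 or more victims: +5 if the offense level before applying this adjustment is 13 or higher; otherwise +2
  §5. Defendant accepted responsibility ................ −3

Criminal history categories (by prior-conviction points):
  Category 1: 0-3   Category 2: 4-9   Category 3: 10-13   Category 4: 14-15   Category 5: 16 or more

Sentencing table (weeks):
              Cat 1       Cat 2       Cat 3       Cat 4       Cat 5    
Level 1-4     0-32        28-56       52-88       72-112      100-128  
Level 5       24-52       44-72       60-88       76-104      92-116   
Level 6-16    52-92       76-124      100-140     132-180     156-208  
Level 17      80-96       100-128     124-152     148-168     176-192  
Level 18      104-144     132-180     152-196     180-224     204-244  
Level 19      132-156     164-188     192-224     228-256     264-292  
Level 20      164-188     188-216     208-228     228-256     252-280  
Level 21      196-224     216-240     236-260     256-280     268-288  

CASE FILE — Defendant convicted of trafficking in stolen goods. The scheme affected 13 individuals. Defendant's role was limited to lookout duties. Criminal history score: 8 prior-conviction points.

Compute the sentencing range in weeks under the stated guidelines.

Base offense level for trafficking in stolen goods: 5.
§2 applies: 5 − 3 = 2.
§4 applies (level before this adjustment is 2 < 13, so +2): 2 + 2 = 4.
Final offense level: 4.
Criminal history: 8 prior points → Category 2 (4-9).
Level 4 falls in the 1-4 band.
Grid: Level 1-4 × Category 2 = 28-56 weeks.

28-56 weeks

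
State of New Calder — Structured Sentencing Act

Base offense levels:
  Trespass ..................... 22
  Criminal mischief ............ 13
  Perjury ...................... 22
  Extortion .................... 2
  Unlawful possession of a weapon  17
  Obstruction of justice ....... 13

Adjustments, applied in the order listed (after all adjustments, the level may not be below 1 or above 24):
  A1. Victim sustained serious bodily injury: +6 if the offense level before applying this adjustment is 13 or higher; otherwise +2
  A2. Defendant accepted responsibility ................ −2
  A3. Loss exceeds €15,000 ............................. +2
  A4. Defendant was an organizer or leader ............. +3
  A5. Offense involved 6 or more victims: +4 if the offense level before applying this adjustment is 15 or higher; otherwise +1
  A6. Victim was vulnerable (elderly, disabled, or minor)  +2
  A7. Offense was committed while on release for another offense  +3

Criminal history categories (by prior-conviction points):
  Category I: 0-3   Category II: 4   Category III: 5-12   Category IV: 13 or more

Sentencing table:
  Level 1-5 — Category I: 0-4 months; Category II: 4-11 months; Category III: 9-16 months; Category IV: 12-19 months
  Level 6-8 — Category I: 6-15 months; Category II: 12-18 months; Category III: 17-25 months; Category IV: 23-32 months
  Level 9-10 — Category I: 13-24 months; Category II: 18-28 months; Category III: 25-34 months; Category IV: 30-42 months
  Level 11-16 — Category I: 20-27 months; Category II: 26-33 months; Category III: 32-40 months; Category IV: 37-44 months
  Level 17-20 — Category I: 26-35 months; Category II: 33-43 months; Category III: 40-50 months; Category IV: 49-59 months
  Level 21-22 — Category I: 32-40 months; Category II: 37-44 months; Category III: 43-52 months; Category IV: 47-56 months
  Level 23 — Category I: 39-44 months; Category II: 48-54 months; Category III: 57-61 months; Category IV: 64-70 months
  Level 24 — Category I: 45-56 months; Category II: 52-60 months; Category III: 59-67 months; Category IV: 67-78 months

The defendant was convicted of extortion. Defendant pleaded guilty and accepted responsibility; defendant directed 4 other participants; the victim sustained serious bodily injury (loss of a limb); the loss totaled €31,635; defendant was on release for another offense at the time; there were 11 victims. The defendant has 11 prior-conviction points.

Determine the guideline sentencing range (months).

32-40 months

Base offense level for extortion: 2.
A1 applies (level before this adjustment is 2 < 13, so +2): 2 + 2 = 4.
A2 applies: 4 − 2 = 2.
A3 applies: 2 + 2 = 4.
A4 applies: 4 + 3 = 7.
A5 applies (level before this adjustment is 7 < 15, so +1): 7 + 1 = 8.
A6 does not apply.
A7 applies: 8 + 3 = 11.
Final offense level: 11.
Criminal history: 11 prior points → Category III (5-12).
Level 11 falls in the 11-16 band.
Grid: Level 11-16 × Category III = 32-40 months.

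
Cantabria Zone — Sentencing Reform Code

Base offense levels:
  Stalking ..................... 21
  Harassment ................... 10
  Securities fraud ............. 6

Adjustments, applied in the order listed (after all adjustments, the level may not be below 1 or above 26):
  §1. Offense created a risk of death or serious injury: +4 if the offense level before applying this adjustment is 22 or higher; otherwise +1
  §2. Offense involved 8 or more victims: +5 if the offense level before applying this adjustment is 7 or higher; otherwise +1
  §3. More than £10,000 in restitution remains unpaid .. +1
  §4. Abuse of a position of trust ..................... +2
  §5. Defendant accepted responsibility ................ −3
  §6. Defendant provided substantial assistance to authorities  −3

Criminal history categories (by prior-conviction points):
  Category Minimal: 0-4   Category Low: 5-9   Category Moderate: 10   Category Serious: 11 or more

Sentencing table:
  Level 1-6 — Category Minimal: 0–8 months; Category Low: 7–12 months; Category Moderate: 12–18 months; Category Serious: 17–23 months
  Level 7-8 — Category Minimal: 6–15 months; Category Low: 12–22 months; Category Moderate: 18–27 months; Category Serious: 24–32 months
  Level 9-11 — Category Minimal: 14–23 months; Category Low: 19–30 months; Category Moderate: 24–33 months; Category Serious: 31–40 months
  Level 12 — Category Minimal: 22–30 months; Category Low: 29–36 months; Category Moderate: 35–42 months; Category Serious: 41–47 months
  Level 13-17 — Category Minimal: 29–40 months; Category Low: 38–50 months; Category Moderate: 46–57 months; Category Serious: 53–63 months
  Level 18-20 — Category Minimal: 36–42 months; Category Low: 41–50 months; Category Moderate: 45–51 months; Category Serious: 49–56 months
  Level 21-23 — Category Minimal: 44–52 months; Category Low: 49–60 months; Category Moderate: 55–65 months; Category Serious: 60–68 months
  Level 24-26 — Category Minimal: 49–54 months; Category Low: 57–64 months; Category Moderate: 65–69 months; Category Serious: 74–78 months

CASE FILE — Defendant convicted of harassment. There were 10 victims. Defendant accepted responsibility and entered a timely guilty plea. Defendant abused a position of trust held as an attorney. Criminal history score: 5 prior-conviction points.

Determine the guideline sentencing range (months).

Base offense level for harassment: 10.
§2 applies (level before this adjustment is 10 ≥ 7, so +5): 10 + 5 = 15.
§4 applies: 15 + 2 = 17.
§5 applies: 17 − 3 = 14.
Final offense level: 14.
Criminal history: 5 prior points → Category Low (5-9).
Level 14 falls in the 13-17 band.
Grid: Level 13-17 × Category Low = 38-50 months.

38-50 months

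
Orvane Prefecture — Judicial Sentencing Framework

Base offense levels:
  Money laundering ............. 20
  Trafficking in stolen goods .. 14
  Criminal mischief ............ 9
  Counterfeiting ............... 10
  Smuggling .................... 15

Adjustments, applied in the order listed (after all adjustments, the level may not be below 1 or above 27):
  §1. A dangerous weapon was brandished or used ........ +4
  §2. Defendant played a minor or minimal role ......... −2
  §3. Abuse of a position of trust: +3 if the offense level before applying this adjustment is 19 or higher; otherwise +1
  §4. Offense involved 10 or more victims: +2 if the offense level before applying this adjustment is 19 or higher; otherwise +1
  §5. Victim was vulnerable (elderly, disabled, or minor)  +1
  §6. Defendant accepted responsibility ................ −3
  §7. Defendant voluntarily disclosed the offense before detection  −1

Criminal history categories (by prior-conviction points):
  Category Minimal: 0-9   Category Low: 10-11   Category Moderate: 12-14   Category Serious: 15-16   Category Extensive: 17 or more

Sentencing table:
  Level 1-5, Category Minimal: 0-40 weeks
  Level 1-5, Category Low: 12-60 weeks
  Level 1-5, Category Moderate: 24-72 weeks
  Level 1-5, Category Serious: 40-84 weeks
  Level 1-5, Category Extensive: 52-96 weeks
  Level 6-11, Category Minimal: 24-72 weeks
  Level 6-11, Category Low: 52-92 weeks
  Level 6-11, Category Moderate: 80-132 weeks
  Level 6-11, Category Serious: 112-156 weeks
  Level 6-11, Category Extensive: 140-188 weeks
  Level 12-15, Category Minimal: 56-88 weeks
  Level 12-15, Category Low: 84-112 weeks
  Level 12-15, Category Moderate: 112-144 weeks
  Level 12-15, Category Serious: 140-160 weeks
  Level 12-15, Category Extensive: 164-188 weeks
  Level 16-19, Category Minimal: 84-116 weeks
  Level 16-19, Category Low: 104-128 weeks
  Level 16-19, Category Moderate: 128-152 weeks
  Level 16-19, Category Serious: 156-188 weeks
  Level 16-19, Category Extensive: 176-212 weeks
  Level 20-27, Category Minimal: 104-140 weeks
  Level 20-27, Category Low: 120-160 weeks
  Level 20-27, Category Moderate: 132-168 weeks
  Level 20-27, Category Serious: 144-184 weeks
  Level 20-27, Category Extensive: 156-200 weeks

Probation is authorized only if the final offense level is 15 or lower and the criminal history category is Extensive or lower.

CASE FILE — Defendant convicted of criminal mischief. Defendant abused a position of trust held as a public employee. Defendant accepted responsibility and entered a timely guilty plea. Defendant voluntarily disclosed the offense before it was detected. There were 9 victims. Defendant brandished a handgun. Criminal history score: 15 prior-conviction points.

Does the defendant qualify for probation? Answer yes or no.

Base offense level for criminal mischief: 9.
§1 applies: 9 + 4 = 13.
§3 applies (level before this adjustment is 13 < 19, so +1): 13 + 1 = 14.
§4 does not apply.
§6 applies: 14 − 3 = 11.
§7 applies: 11 − 1 = 10.
Final offense level: 10.
Criminal history: 15 prior points → Category Serious (15-16).
Level 10 falls in the 6-11 band.
Grid: Level 6-11 × Category Serious = 112-156 weeks.
Probation check: level 10 ≤ 15 and category Serious ≤ Extensive → eligible.

Yes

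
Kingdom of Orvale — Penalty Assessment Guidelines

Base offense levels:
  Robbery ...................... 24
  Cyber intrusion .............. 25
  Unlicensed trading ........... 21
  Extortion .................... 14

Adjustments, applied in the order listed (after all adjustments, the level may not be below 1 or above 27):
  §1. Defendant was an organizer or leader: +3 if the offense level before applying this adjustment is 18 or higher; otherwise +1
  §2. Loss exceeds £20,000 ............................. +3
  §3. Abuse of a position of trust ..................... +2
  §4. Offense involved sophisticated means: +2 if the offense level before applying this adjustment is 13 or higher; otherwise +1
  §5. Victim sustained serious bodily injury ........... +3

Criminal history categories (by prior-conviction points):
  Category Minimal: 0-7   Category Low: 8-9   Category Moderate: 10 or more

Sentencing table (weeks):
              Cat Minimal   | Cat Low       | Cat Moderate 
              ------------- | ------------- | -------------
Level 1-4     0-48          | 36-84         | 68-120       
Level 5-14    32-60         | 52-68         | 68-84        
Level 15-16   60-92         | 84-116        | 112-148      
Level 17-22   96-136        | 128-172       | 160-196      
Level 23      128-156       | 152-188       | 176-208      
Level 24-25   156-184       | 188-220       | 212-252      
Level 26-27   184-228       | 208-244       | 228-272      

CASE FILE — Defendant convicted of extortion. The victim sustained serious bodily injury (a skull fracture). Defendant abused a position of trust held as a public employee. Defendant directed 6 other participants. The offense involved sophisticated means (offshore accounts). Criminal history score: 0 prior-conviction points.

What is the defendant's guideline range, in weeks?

96-136 weeks

Base offense level for extortion: 14.
§1 applies (level before this adjustment is 14 < 18, so +1): 14 + 1 = 15.
§2 does not apply.
§3 applies: 15 + 2 = 17.
§4 applies (level before this adjustment is 17 ≥ 13, so +2): 17 + 2 = 19.
§5 applies: 19 + 3 = 22.
Final offense level: 22.
Criminal history: 0 prior points → Category Minimal (0-7).
Level 22 falls in the 17-22 band.
Grid: Level 17-22 × Category Minimal = 96-136 weeks.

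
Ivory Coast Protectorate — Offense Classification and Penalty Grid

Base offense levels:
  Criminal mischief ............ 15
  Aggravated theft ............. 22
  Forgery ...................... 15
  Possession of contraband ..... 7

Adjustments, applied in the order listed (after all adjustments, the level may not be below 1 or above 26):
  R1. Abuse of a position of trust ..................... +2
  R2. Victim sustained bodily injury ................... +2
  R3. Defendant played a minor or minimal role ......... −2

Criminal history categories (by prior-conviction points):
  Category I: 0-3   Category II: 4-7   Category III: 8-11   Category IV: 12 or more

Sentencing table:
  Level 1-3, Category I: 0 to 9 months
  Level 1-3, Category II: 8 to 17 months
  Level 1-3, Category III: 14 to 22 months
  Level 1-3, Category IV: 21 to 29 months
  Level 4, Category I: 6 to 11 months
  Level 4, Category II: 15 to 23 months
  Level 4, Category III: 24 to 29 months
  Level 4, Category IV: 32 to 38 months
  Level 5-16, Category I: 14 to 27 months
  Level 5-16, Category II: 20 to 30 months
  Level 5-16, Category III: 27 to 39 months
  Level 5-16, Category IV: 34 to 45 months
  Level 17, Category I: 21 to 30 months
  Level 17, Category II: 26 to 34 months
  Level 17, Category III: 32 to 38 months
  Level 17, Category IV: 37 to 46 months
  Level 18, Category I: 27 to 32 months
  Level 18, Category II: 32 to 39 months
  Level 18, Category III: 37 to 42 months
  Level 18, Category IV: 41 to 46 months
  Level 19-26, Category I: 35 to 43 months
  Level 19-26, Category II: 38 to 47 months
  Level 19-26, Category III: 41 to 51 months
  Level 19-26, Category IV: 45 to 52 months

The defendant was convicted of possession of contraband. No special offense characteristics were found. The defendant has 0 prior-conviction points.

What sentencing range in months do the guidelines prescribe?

14-27 months

Base offense level for possession of contraband: 7.
Final offense level: 7.
Criminal history: 0 prior points → Category I (0-3).
Level 7 falls in the 5-16 band.
Grid: Level 5-16 × Category I = 14-27 months.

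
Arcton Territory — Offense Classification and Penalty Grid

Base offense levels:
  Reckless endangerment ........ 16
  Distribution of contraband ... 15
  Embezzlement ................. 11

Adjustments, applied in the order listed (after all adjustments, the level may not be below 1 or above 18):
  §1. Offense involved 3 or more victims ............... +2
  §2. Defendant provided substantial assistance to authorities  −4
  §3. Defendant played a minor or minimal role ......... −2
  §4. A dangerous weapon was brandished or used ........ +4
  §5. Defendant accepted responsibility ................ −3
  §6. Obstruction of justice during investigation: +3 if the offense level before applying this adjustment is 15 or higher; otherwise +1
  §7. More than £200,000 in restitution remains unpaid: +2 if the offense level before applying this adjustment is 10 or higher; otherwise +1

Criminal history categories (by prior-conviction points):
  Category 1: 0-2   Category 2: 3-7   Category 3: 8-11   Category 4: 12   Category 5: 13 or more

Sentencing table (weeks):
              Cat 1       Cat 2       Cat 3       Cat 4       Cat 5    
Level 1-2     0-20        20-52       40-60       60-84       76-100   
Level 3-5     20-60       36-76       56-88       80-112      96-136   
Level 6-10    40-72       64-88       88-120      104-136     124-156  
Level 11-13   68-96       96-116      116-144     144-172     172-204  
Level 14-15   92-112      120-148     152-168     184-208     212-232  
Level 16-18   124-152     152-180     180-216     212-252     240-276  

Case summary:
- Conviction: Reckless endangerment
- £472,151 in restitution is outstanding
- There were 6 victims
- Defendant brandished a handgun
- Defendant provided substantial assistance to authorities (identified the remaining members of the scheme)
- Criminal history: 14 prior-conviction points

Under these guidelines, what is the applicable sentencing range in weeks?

240-276 weeks

Base offense level for reckless endangerment: 16.
§1 applies: 16 + 2 = 18.
§2 applies: 18 − 4 = 14.
§4 applies: 14 + 4 = 18.
§7 applies (level before this adjustment is 18 ≥ 10, so +2): 18 + 2 = 20.
Level 20 exceeds the maximum of 18; capped at 18.
Final offense level: 18.
Criminal history: 14 prior points → Category 5 (13+).
Level 18 falls in the 16-18 band.
Grid: Level 16-18 × Category 5 = 240-276 weeks.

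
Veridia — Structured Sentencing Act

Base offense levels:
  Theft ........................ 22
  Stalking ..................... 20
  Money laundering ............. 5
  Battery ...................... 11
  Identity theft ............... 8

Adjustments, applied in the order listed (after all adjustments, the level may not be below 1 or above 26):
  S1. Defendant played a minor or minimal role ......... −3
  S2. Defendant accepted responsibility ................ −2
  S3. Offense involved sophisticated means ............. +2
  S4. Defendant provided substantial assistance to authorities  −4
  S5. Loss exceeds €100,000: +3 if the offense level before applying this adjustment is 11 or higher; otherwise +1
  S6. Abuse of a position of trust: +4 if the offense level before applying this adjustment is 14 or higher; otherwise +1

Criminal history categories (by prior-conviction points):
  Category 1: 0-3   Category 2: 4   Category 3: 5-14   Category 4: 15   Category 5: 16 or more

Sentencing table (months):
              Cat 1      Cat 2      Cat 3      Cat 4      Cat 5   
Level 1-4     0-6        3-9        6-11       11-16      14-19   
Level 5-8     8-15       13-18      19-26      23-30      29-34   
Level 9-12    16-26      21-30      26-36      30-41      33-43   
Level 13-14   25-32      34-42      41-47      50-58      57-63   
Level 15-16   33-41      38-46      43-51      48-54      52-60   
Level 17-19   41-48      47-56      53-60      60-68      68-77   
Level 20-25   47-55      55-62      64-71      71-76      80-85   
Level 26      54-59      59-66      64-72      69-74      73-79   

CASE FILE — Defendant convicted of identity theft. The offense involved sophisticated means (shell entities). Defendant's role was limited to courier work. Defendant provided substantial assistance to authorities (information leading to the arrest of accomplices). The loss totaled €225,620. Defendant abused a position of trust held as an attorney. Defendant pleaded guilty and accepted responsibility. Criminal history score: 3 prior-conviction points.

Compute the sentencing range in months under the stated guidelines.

Base offense level for identity theft: 8.
S1 applies: 8 − 3 = 5.
S2 applies: 5 − 2 = 3.
S3 applies: 3 + 2 = 5.
S4 applies: 5 − 4 = 1.
S5 applies (level before this adjustment is 1 < 11, so +1): 1 + 1 = 2.
S6 applies (level before this adjustment is 2 < 14, so +1): 2 + 1 = 3.
Final offense level: 3.
Criminal history: 3 prior points → Category 1 (0-3).
Level 3 falls in the 1-4 band.
Grid: Level 1-4 × Category 1 = 0-6 months.

0-6 months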